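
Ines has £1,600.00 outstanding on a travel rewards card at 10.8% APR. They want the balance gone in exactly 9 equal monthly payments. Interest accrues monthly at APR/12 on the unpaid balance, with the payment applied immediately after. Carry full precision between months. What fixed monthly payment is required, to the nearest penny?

£185.87

Monthly rate r = 10.8%/12 = 0.9% = 0.009.
Level-payment amortization: P = B₀·r / (1 − (1+r)^(−n)) = 1600.00·0.009 / (1 − 1.009^(−9)).
Denominator 1 − (1+r)^(−9) = 0.0774721117.
P = 14.4 / 0.0774721117 ≈ 185.87.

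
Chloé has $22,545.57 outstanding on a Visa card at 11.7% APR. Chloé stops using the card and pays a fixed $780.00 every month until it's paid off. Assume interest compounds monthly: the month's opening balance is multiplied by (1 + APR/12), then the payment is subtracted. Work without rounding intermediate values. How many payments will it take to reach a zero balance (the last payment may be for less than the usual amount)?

Monthly rate r = 11.7%/12 = 0.975% = 0.00975.
Recurrence: B ← B·(1+r) − $780.00.
Month 1: interest $219.82; balance after payment $21,985.39.
Month 2: interest $214.36; balance after payment $21,419.75.
Closed form: n = −ln(1 − rB₀/P)/ln(1+r) = −ln(0.71818)/ln(1.00975) ≈ 34.118, so the balance reaches zero during payment 35.

35 payments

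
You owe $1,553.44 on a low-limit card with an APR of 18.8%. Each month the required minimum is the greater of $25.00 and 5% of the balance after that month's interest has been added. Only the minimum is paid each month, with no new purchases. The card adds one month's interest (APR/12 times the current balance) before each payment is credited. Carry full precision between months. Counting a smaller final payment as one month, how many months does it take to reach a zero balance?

56 months

Monthly rate r = 18.8%/12 = 1.56667% = 0.0156667.
While 5% of the post-interest balance exceeds $25.00, each month B ← (B·(1+r))·(1 − 0.05), i.e. B shrinks by the factor (1+r)·0.95 = 0.96488.
This holds for months 1–33. Entering month 34 the balance is $477.49; 5% of the post-interest balance is now below $25.00, so the flat $25.00 minimum applies from here.
From month 34 a fixed $25.00 at rate r clears $477.49 in 23 more payments. Total: 33 + 23 = 56 months.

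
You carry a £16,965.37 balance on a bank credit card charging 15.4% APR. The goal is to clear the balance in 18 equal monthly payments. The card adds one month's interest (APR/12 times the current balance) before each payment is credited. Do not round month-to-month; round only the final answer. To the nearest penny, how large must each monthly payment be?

Monthly rate r = 15.4%/12 = 1.28333% = 0.0128333.
Level-payment amortization: P = B₀·r / (1 − (1+r)^(−n)) = 16965.37·0.0128333 / (1 − 1.01283^(−18)).
Denominator 1 − (1+r)^(−18) = 0.205093126.
P = 217.722 / 0.205093126 ≈ 1061.58.

£1,061.58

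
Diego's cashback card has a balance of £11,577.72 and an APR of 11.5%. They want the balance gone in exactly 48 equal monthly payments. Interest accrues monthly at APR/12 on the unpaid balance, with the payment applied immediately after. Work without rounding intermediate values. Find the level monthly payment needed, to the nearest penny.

£302.05

Monthly rate r = 11.5%/12 = 0.958333% = 0.00958333.
Level-payment amortization: P = B₀·r / (1 − (1+r)^(−n)) = 11577.72·0.00958333 / (1 − 1.00958^(−48)).
Denominator 1 − (1+r)^(−48) = 0.367332211.
P = 110.953 / 0.367332211 ≈ 302.05.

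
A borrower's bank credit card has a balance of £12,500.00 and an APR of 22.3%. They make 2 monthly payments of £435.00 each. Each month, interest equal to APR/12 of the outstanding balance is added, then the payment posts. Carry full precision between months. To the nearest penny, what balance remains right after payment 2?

Monthly rate r = 22.3%/12 = 1.85833% = 0.0185833.
Each month: B ← B·(1+r) − £435.00.
Month 1: interest £232.29; balance after payment £12,297.29.
Month 2: interest £228.52; balance after payment £12,090.82.

£12,090.82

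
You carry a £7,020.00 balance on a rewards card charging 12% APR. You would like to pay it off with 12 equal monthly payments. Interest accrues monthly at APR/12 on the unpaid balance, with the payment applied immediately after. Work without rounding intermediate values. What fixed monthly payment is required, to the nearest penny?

£623.72

Monthly rate r = 12%/12 = 1% = 0.01.
Level-payment amortization: P = B₀·r / (1 − (1+r)^(−n)) = 7020.00·0.01 / (1 − 1.01^(−12)).
Denominator 1 − (1+r)^(−12) = 0.112550775.
P = 70.2 / 0.112550775 ≈ 623.72.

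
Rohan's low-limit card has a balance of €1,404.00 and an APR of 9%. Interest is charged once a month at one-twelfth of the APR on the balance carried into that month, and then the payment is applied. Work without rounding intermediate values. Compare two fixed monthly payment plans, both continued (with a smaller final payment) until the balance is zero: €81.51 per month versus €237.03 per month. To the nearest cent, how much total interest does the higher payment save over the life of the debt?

Monthly rate r = 9%/12 = 0.75% = 0.0075.
At €81.51/mo: n = ⌈−ln(1 − rB₀/P)/ln(1+r)⌉ = 19 payments (last €41.87); total interest = total paid − €1,404.00 = €105.05.
At €237.03/mo: 7 payments (last €19.41); total interest €37.59.
Interest saved = €105.05 − €37.59 = €67.46.

€67.46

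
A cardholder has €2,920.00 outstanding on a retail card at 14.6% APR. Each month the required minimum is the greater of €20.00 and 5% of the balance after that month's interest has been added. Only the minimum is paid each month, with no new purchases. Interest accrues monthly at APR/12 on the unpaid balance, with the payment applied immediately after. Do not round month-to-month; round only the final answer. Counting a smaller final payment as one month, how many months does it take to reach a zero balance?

Monthly rate r = 14.6%/12 = 1.21667% = 0.0121667.
While 5% of the post-interest balance exceeds €20.00, each month B ← (B·(1+r))·(1 − 0.05), i.e. B shrinks by the factor (1+r)·0.95 = 0.96156.
This holds for months 1–52. Entering month 53 the balance is €380.29; 5% of the post-interest balance is now below €20.00, so the flat €20.00 minimum applies from here.
From month 53 a fixed €20.00 at rate r clears €380.29 in 22 more payments. Total: 52 + 22 = 74 months.

74 months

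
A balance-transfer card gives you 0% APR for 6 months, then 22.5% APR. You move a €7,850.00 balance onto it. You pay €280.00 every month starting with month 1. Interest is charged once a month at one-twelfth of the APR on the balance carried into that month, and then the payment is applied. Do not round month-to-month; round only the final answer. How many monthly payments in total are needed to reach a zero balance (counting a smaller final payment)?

35 payments

Promo months 1–6 at r₀ = 0%/12 = 0; months 7+ at r₁ = 22.5%/12 = 0.01875.
After month 6 (no interest yet): B = €7,850.00 − 6·€280.00 = €6,170.00.
Then at r₁ with €280.00/mo: n₂ = −ln(1 − r₁·B/P)/ln(1+r₁) ≈ 28.69 → 29 more payments.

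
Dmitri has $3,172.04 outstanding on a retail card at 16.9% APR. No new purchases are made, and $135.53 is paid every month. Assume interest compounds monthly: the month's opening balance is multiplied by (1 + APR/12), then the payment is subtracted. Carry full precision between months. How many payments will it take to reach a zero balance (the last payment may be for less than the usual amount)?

Monthly rate r = 16.9%/12 = 1.40833% = 0.0140833.
Recurrence: B ← B·(1+r) − $135.53.
Month 1: interest $44.67; balance after payment $3,081.18.
Month 2: interest $43.39; balance after payment $2,989.05.
Closed form: n = −ln(1 − rB₀/P)/ln(1+r) = −ln(0.67038)/ln(1.01408) ≈ 28.595, so the balance reaches zero during payment 29.

29 payments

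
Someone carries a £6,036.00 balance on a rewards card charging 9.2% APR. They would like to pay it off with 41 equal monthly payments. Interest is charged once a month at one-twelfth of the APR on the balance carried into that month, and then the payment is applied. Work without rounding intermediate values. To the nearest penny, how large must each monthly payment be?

£172.13

Monthly rate r = 9.2%/12 = 0.766667% = 0.00766667.
Level-payment amortization: P = B₀·r / (1 − (1+r)^(−n)) = 6036.00·0.00766667 / (1 − 1.00767^(−41)).
Denominator 1 − (1+r)^(−41) = 0.268848443.
P = 46.276 / 0.268848443 ≈ 172.13.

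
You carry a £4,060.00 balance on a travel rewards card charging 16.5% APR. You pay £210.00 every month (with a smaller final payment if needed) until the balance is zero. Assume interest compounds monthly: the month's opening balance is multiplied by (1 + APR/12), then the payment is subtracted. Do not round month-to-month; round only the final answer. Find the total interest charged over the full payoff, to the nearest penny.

£692.27

Monthly rate r = 16.5%/12 = 1.375% = 0.01375.
Payoff takes n = ⌈−ln(1 − rB₀/P)/ln(1+r)⌉ = ⌈22.628⌉ = 23 payments; the last is £132.27.
Total paid = 22·£210.00 + £132.27 = £4,752.27.
Total interest = total paid − principal = £4,752.27 − £4,060.00 = £692.27.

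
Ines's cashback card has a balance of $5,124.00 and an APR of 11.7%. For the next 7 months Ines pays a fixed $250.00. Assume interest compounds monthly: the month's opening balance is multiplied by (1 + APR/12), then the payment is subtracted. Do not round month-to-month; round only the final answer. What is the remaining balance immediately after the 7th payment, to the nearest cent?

$3,682.08

Monthly rate r = 11.7%/12 = 0.975% = 0.00975.
Each month: B ← B·(1+r) − $250.00.
Month 1: interest $49.96; balance after payment $4,923.96.
Month 2: interest $48.01; balance after payment $4,721.97.
Month 3: interest $46.04; balance after payment $4,518.01.
Month 4: interest $44.05; balance after payment $4,312.06.
Month 5: interest $42.04; balance after payment $4,104.10.
Month 6: interest $40.01; balance after payment $3,894.11.
Month 7: interest $37.97; balance after payment $3,682.08.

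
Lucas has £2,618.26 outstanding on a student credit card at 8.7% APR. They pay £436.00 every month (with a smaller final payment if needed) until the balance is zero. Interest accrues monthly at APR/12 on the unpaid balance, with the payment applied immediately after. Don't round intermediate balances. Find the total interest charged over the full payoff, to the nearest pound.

Monthly rate r = 8.7%/12 = 0.725% = 0.00725.
Payoff takes n = ⌈−ln(1 − rB₀/P)/ln(1+r)⌉ = ⌈6.162⌉ = 7 payments; the last is £70.87.
Total paid = 6·£436.00 + £70.87 = £2,686.87.
Total interest = total paid − principal = £2,686.87 − £2,618.26 = £68.61.

£69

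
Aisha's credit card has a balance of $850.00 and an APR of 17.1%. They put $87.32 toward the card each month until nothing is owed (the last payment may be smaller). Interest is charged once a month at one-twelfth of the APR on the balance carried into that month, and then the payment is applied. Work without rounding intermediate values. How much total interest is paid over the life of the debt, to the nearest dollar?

$72

Monthly rate r = 17.1%/12 = 1.425% = 0.01425.
Payoff takes n = ⌈−ln(1 − rB₀/P)/ln(1+r)⌉ = ⌈10.554⌉ = 11 payments; the last is $48.50.
Total paid = 10·$87.32 + $48.50 = $921.70.
Total interest = total paid − principal = $921.70 − $850.00 = $71.70.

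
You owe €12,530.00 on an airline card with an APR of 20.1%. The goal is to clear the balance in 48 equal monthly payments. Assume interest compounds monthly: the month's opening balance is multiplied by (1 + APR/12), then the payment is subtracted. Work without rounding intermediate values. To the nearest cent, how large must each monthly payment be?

Monthly rate r = 20.1%/12 = 1.675% = 0.01675.
Level-payment amortization: P = B₀·r / (1 − (1+r)^(−n)) = 12530.00·0.01675 / (1 − 1.01675^(−48)).
Denominator 1 − (1+r)^(−48) = 0.549474572.
P = 209.878 / 0.549474572 ≈ 381.96.

€381.96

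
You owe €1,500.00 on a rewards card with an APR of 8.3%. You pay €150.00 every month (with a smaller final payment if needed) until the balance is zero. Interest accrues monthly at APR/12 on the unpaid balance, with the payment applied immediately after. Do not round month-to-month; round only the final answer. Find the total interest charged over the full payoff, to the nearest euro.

€60

Monthly rate r = 8.3%/12 = 0.691667% = 0.00691667.
Payoff takes n = ⌈−ln(1 − rB₀/P)/ln(1+r)⌉ = ⌈10.398⌉ = 11 payments; the last is €59.89.
Total paid = 10·€150.00 + €59.89 = €1,559.89.
Total interest = total paid − principal = €1,559.89 − €1,500.00 = €59.89.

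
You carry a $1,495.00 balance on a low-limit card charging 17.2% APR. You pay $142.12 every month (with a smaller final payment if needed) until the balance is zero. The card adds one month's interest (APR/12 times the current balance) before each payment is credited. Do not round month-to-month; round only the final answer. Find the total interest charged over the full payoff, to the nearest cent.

$137.33

Monthly rate r = 17.2%/12 = 1.43333% = 0.0143333.
Payoff takes n = ⌈−ln(1 − rB₀/P)/ln(1+r)⌉ = ⌈11.484⌉ = 12 payments; the last is $69.01.
Total paid = 11·$142.12 + $69.01 = $1,632.33.
Total interest = total paid − principal = $1,632.33 − $1,495.00 = $137.33.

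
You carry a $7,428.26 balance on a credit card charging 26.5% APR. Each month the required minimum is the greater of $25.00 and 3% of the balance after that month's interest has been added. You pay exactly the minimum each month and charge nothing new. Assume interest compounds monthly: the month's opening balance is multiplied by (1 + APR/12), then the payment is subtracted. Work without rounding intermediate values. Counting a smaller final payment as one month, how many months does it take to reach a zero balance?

315 months

Monthly rate r = 26.5%/12 = 2.20833% = 0.0220833.
While 3% of the post-interest balance exceeds $25.00, each month B ← (B·(1+r))·(1 − 0.03), i.e. B shrinks by the factor (1+r)·0.97 = 0.99142.
This holds for months 1–257. Entering month 258 the balance is $811.34; 3% of the post-interest balance is now below $25.00, so the flat $25.00 minimum applies from here.
From month 258 a fixed $25.00 at rate r clears $811.34 in 58 more payments. Total: 257 + 58 = 315 months.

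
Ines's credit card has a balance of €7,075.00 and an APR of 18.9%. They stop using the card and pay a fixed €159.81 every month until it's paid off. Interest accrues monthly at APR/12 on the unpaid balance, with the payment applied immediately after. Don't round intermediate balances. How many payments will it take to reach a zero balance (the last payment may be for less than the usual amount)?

Monthly rate r = 18.9%/12 = 1.575% = 0.01575.
Recurrence: B ← B·(1+r) − €159.81.
Month 1: interest €111.43; balance after payment €7,026.62.
Month 2: interest €110.67; balance after payment €6,977.48.
Closed form: n = −ln(1 − rB₀/P)/ln(1+r) = −ln(0.30273)/ln(1.01575) ≈ 76.464, so the balance reaches zero during payment 77.

77 payments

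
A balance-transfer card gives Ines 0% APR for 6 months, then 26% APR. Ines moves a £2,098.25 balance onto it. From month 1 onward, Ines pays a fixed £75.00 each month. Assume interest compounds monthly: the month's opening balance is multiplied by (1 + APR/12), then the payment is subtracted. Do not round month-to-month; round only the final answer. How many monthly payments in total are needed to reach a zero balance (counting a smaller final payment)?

37 months

Promo months 1–6 at r₀ = 0%/12 = 0; months 7+ at r₁ = 26%/12 = 0.0216667.
After month 6 (no interest yet): B = £2,098.25 − 6·£75.00 = £1,648.25.
Then at r₁ with £75.00/mo: n₂ = −ln(1 − r₁·B/P)/ln(1+r₁) ≈ 30.16 → 31 more payments.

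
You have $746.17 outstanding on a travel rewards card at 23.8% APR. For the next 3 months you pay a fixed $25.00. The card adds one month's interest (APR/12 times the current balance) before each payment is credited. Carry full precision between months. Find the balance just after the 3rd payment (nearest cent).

$714.96

Monthly rate r = 23.8%/12 = 1.98333% = 0.0198333.
Each month: B ← B·(1+r) − $25.00.
Month 1: interest $14.80; balance after payment $735.97.
Month 2: interest $14.60; balance after payment $725.57.
Month 3: interest $14.39; balance after payment $714.96.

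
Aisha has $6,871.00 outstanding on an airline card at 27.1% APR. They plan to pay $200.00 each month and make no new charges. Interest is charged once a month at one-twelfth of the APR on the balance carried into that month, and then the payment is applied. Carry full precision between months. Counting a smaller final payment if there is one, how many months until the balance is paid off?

67 months

Monthly rate r = 27.1%/12 = 2.25833% = 0.0225833.
Recurrence: B ← B·(1+r) − $200.00.
Month 1: interest $155.17; balance after payment $6,826.17.
Month 2: interest $154.16; balance after payment $6,780.33.
Closed form: n = −ln(1 − rB₀/P)/ln(1+r) = −ln(0.22415)/ln(1.02258) ≈ 66.964, so the balance reaches zero during payment 67.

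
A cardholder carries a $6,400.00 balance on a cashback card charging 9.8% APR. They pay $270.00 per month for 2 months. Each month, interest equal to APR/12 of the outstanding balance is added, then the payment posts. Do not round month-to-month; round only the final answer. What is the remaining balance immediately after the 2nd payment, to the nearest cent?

$5,962.76

Monthly rate r = 9.8%/12 = 0.816667% = 0.00816667.
Each month: B ← B·(1+r) − $270.00.
Month 1: interest $52.27; balance after payment $6,182.27.
Month 2: interest $50.49; balance after payment $5,962.76.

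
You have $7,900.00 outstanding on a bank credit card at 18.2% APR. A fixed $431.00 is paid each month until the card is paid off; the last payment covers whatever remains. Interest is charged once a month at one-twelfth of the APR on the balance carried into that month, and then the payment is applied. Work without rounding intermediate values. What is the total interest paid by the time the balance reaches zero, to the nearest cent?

Monthly rate r = 18.2%/12 = 1.51667% = 0.0151667.
Payoff takes n = ⌈−ln(1 − rB₀/P)/ln(1+r)⌉ = ⌈21.639⌉ = 22 payments; the last is $276.11.
Total paid = 21·$431.00 + $276.11 = $9,327.11.
Total interest = total paid − principal = $9,327.11 − $7,900.00 = $1,427.11.

$1,427.11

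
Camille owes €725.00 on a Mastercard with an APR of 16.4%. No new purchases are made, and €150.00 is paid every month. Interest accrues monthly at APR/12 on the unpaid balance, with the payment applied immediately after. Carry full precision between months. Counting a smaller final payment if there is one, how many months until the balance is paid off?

6 months

Monthly rate r = 16.4%/12 = 1.36667% = 0.0136667.
Recurrence: B ← B·(1+r) − €150.00.
Month 1: interest €9.91; balance after payment €584.91.
Month 2: interest €7.99; balance after payment €442.90.
Month 3: interest €6.05; balance after payment €298.96.
Month 4: interest €4.09; balance after payment €153.04.
Month 5: interest €2.09; balance after payment €5.13.
Month 6: interest €0.07; balance after payment €0.00.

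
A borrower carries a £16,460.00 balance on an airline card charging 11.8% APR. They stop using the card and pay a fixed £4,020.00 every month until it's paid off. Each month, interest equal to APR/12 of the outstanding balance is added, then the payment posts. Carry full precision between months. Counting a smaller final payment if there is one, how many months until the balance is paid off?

5 months

Monthly rate r = 11.8%/12 = 0.983333% = 0.00983333.
Recurrence: B ← B·(1+r) − £4,020.00.
Month 1: interest £161.86; balance after payment £12,601.86.
Month 2: interest £123.92; balance after payment £8,705.77.
Month 3: interest £85.61; balance after payment £4,771.38.
Month 4: interest £46.92; balance after payment £798.30.
Month 5: interest £7.85; balance after payment £0.00.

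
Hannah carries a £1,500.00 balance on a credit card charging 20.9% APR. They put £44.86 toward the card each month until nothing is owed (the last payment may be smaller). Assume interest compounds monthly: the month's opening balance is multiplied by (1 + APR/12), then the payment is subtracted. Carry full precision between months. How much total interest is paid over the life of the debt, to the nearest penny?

£768.60

Monthly rate r = 20.9%/12 = 1.74167% = 0.0174167.
Payoff takes n = ⌈−ln(1 − rB₀/P)/ln(1+r)⌉ = ⌈50.569⌉ = 51 payments; the last is £25.60.
Total paid = 50·£44.86 + £25.60 = £2,268.60.
Total interest = total paid − principal = £2,268.60 − £1,500.00 = £768.60.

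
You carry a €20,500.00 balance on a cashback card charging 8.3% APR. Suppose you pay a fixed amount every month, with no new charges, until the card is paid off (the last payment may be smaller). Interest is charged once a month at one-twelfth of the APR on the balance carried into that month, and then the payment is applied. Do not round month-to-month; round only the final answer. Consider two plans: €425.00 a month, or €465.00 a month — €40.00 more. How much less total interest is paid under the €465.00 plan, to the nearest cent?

€488.92

Monthly rate r = 8.3%/12 = 0.691667% = 0.00691667.
At €425.00/mo: n = ⌈−ln(1 − rB₀/P)/ln(1+r)⌉ = 59 payments (last €377.54); total interest = total paid − €20,500.00 = €4,527.54.
At €465.00/mo: 53 payments (last €358.62); total interest €4,038.62.
Interest saved = €4,527.54 − €4,038.62 = €488.92.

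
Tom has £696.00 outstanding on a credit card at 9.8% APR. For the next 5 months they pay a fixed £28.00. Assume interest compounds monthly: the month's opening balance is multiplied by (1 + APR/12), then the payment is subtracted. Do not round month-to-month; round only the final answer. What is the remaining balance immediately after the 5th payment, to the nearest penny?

Monthly rate r = 9.8%/12 = 0.816667% = 0.00816667.
Each month: B ← B·(1+r) − £28.00.
Month 1: interest £5.68; balance after payment £673.68.
Month 2: interest £5.50; balance after payment £651.19.
Month 3: interest £5.32; balance after payment £628.50.
Month 4: interest £5.13; balance after payment £605.64.
Month 5: interest £4.95; balance after payment £582.58.

£582.58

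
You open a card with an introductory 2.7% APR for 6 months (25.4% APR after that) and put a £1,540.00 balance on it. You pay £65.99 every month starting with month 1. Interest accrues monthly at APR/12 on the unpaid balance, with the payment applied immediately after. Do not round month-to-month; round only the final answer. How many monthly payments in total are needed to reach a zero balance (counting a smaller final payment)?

Promo months 1–6 at r₀ = 2.7%/12 = 0.00225; months 7+ at r₁ = 25.4%/12 = 0.0211667.
After month 6: iterate B ← B·(1+r₀) − £65.99 for 6 months → £1,162.73.
Then at r₁ with £65.99/mo: n₂ = −ln(1 − r₁·B/P)/ln(1+r₁) ≈ 22.28 → 23 more payments.

29 months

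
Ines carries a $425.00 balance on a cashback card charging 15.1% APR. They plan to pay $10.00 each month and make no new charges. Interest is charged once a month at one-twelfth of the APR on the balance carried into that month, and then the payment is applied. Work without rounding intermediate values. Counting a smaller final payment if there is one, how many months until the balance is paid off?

62 payments

Monthly rate r = 15.1%/12 = 1.25833% = 0.0125833.
Recurrence: B ← B·(1+r) − $10.00.
Month 1: interest $5.35; balance after payment $420.35.
Month 2: interest $5.29; balance after payment $415.64.
Closed form: n = −ln(1 − rB₀/P)/ln(1+r) = −ln(0.46521)/ln(1.01258) ≈ 61.198, so the balance reaches zero during payment 62.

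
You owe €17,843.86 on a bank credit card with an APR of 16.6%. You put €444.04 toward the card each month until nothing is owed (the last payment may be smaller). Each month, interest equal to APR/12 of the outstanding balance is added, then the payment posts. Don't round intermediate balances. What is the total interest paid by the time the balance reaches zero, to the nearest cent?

€8,391.04

Monthly rate r = 16.6%/12 = 1.38333% = 0.0138333.
Payoff takes n = ⌈−ln(1 − rB₀/P)/ln(1+r)⌉ = ⌈59.082⌉ = 60 payments; the last is €36.54.
Total paid = 59·€444.04 + €36.54 = €26,234.90.
Total interest = total paid − principal = €26,234.90 − €17,843.86 = €8,391.04.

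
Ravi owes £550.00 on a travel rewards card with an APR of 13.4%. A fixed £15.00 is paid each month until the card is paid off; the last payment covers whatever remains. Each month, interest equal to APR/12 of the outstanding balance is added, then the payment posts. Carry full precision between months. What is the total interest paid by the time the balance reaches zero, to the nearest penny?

Monthly rate r = 13.4%/12 = 1.11667% = 0.0111667.
Payoff takes n = ⌈−ln(1 − rB₀/P)/ln(1+r)⌉ = ⌈47.429⌉ = 48 payments; the last is £6.46.
Total paid = 47·£15.00 + £6.46 = £711.46.
Total interest = total paid − principal = £711.46 − £550.00 = £161.46.

£161.46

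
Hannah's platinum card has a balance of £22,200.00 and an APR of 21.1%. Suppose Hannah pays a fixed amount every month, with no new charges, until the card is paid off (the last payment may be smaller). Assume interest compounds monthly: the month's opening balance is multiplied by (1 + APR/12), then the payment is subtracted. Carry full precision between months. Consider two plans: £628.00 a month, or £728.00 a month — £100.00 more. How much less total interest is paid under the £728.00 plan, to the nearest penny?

Monthly rate r = 21.1%/12 = 1.75833% = 0.0175833.
At £628.00/mo: n = ⌈−ln(1 − rB₀/P)/ln(1+r)⌉ = 56 payments (last £471.62); total interest = total paid − £22,200.00 = £12,811.62.
At £728.00/mo: 45 payments (last £56.74); total interest £9,888.74.
Interest saved = £12,811.62 − £9,888.74 = £2,922.88.

£2,922.88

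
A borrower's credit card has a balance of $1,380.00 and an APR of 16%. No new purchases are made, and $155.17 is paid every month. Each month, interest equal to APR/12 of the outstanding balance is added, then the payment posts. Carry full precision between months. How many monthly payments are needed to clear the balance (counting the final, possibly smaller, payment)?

Monthly rate r = 16%/12 = 1.33333% = 0.0133333.
Recurrence: B ← B·(1+r) − $155.17.
Month 1: interest $18.40; balance after payment $1,243.23.
Month 2: interest $16.58; balance after payment $1,104.64.
Closed form: n = −ln(1 − rB₀/P)/ln(1+r) = −ln(0.88142)/ln(1.01333) ≈ 9.530, so the balance reaches zero during payment 10.

10 payments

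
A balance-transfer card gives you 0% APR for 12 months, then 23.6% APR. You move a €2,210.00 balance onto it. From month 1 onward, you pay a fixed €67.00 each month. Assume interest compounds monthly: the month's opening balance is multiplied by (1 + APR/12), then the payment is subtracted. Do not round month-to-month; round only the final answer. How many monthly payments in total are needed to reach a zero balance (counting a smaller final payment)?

Promo months 1–12 at r₀ = 0%/12 = 0; months 13+ at r₁ = 23.6%/12 = 0.0196667.
After month 12 (no interest yet): B = €2,210.00 − 12·€67.00 = €1,406.00.
Then at r₁ with €67.00/mo: n₂ = −ln(1 − r₁·B/P)/ln(1+r₁) ≈ 27.33 → 28 more payments.

40 months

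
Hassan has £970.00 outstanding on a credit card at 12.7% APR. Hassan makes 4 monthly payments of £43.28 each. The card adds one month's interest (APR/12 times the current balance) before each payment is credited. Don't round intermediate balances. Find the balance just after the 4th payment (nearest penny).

£835.83

Monthly rate r = 12.7%/12 = 1.05833% = 0.0105833.
Each month: B ← B·(1+r) − £43.28.
Month 1: interest £10.27; balance after payment £936.99.
Month 2: interest £9.92; balance after payment £903.62.
Month 3: interest £9.56; balance after payment £869.91.
Month 4: interest £9.21; balance after payment £835.83.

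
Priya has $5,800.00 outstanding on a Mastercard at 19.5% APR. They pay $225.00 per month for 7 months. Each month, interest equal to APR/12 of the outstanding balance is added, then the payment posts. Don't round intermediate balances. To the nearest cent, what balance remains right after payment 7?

$4,838.90

Monthly rate r = 19.5%/12 = 1.625% = 0.01625.
Each month: B ← B·(1+r) − $225.00.
Month 1: interest $94.25; balance after payment $5,669.25.
Month 2: interest $92.13; balance after payment $5,536.38.
Month 3: interest $89.97; balance after payment $5,401.34.
Month 4: interest $87.77; balance after payment $5,264.11.
Month 5: interest $85.54; balance after payment $5,124.66.
Month 6: interest $83.28; balance after payment $4,982.93.
Month 7: interest $80.97; balance after payment $4,838.90.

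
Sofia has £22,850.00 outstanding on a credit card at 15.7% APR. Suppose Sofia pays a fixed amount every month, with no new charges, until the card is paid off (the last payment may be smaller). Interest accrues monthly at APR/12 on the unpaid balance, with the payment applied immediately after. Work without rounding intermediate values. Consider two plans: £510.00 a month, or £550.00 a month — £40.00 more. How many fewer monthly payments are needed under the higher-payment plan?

7 fewer payments

Monthly rate r = 15.7%/12 = 1.30833% = 0.0130833.
At £510.00/mo: n = ⌈−ln(1 − rB₀/P)/ln(1+r)⌉ = 68 payments (last £449.08); total interest = total paid − £22,850.00 = £11,769.08.
At £550.00/mo: 61 payments (last £185.86); total interest £10,335.86.
Payments saved = 68 − 61 = 7.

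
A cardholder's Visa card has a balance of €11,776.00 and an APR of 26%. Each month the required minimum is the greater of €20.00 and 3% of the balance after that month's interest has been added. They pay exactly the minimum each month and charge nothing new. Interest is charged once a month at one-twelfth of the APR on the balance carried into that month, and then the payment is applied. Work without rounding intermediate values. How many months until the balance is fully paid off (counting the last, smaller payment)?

Monthly rate r = 26%/12 = 2.16667% = 0.0216667.
While 3% of the post-interest balance exceeds €20.00, each month B ← (B·(1+r))·(1 − 0.03), i.e. B shrinks by the factor (1+r)·0.97 = 0.99102.
This holds for months 1–321. Entering month 322 the balance is €650.11; 3% of the post-interest balance is now below €20.00, so the flat €20.00 minimum applies from here.
From month 322 a fixed €20.00 at rate r clears €650.11 in 57 more payments. Total: 321 + 57 = 378 months.

378 months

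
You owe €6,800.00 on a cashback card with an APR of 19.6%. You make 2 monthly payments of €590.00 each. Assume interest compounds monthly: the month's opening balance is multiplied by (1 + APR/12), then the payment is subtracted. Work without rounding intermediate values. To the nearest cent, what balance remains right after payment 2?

€5,834.31

Monthly rate r = 19.6%/12 = 1.63333% = 0.0163333.
Each month: B ← B·(1+r) − €590.00.
Month 1: interest €111.07; balance after payment €6,321.07.
Month 2: interest €103.24; balance after payment €5,834.31.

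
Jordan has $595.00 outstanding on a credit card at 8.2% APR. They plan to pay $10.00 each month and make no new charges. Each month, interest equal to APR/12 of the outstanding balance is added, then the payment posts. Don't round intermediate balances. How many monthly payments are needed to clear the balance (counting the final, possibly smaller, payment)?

77 payments

Monthly rate r = 8.2%/12 = 0.683333% = 0.00683333.
Recurrence: B ← B·(1+r) − $10.00.
Month 1: interest $4.07; balance after payment $589.07.
Month 2: interest $4.03; balance after payment $583.09.
Closed form: n = −ln(1 − rB₀/P)/ln(1+r) = −ln(0.59342)/ln(1.00683) ≈ 76.630, so the balance reaches zero during payment 77.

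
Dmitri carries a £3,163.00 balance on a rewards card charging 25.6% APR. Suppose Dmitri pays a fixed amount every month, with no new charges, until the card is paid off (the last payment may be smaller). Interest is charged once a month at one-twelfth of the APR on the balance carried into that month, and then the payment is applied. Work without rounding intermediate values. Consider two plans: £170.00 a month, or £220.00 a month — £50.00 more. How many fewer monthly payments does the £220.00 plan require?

Monthly rate r = 25.6%/12 = 2.13333% = 0.0213333.
At £170.00/mo: n = ⌈−ln(1 − rB₀/P)/ln(1+r)⌉ = 24 payments (last £162.82); total interest = total paid − £3,163.00 = £909.82.
At £220.00/mo: 18 payments (last £78.30); total interest £655.30.
Payments saved = 24 − 18 = 6.

6 fewer payments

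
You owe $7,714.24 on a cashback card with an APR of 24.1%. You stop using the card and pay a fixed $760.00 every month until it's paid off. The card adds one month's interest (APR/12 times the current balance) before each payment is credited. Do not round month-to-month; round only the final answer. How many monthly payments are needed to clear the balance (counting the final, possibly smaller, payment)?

Monthly rate r = 24.1%/12 = 2.00833% = 0.0200833.
Recurrence: B ← B·(1+r) − $760.00.
Month 1: interest $154.93; balance after payment $7,109.17.
Month 2: interest $142.78; balance after payment $6,491.94.
Closed form: n = −ln(1 − rB₀/P)/ln(1+r) = −ln(0.79615)/ln(1.02008) ≈ 11.465, so the balance reaches zero during payment 12.

12 payments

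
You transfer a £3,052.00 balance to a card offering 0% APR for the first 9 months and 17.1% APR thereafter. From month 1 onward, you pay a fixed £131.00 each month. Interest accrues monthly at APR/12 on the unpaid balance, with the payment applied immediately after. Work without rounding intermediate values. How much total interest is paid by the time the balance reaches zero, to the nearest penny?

Promo months 1–9 at r₀ = 0%/12 = 0; months 10+ at r₁ = 17.1%/12 = 0.01425.
After month 9 (no interest yet): B = £3,052.00 − 9·£131.00 = £1,873.00.
Then at r₁ with £131.00/mo: n₂ = −ln(1 − r₁·B/P)/ln(1+r₁) ≈ 16.10 → 17 more payments.
Total paid = 25·£131.00 + £13.43 = £3,288.43; interest = £3,288.43 − £3,052.00 = £236.43.

£236.43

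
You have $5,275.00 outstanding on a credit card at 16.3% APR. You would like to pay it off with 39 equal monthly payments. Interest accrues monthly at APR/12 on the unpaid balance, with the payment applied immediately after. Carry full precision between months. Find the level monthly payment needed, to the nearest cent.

Monthly rate r = 16.3%/12 = 1.35833% = 0.0135833.
Level-payment amortization: P = B₀·r / (1 − (1+r)^(−n)) = 5275.00·0.0135833 / (1 − 1.01358^(−39)).
Denominator 1 − (1+r)^(−39) = 0.40914484.
P = 71.6521 / 0.40914484 ≈ 175.13.

$175.13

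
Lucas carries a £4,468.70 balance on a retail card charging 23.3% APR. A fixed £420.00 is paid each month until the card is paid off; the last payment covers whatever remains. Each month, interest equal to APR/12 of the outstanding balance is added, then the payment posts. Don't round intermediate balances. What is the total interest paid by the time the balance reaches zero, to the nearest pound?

£586

Monthly rate r = 23.3%/12 = 1.94167% = 0.0194167.
Payoff takes n = ⌈−ln(1 − rB₀/P)/ln(1+r)⌉ = ⌈12.034⌉ = 13 payments; the last is £14.26.
Total paid = 12·£420.00 + £14.26 = £5,054.26.
Total interest = total paid − principal = £5,054.26 − £4,468.70 = £585.56.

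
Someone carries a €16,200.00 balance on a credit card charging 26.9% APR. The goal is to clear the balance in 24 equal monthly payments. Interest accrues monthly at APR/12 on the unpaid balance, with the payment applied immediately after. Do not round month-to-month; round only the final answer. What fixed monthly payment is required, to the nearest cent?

€880.14

Monthly rate r = 26.9%/12 = 2.24167% = 0.0224167.
Level-payment amortization: P = B₀·r / (1 − (1+r)^(−n)) = 16200.00·0.0224167 / (1 − 1.02242^(−24)).
Denominator 1 − (1+r)^(−24) = 0.412605454.
P = 363.15 / 0.412605454 ≈ 880.14.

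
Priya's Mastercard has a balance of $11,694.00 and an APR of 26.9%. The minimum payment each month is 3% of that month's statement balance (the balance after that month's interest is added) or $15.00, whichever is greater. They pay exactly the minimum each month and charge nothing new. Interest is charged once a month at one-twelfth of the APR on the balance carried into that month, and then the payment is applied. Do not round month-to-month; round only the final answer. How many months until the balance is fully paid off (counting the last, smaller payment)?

443 months

Monthly rate r = 26.9%/12 = 2.24167% = 0.0224167.
While 3% of the post-interest balance exceeds $15.00, each month B ← (B·(1+r))·(1 − 0.03), i.e. B shrinks by the factor (1+r)·0.97 = 0.99174.
This holds for months 1–383. Entering month 384 the balance is $488.69; 3% of the post-interest balance is now below $15.00, so the flat $15.00 minimum applies from here.
From month 384 a fixed $15.00 at rate r clears $488.69 in 60 more payments. Total: 383 + 60 = 443 months.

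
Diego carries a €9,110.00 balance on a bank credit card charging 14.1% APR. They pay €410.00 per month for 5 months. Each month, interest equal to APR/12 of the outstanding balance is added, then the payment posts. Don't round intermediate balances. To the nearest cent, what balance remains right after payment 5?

€7,559.19

Monthly rate r = 14.1%/12 = 1.175% = 0.01175.
Each month: B ← B·(1+r) − €410.00.
Month 1: interest €107.04; balance after payment €8,807.04.
Month 2: interest €103.48; balance after payment €8,500.53.
Month 3: interest €99.88; balance after payment €8,190.41.
Month 4: interest €96.24; balance after payment €7,876.64.
Month 5: interest €92.55; balance after payment €7,559.19.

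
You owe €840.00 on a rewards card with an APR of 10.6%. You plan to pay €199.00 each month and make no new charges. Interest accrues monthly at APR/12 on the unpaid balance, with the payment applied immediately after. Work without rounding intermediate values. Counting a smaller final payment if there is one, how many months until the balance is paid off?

5 payments

Monthly rate r = 10.6%/12 = 0.883333% = 0.00883333.
Recurrence: B ← B·(1+r) − €199.00.
Month 1: interest €7.42; balance after payment €648.42.
Month 2: interest €5.73; balance after payment €455.15.
Month 3: interest €4.02; balance after payment €260.17.
Month 4: interest €2.30; balance after payment €63.47.
Month 5: interest €0.56; balance after payment €0.00.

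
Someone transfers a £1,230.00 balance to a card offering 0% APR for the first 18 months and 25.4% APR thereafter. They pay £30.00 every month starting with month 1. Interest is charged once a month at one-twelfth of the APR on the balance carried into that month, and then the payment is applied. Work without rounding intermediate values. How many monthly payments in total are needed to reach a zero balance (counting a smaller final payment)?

Promo months 1–18 at r₀ = 0%/12 = 0; months 19+ at r₁ = 25.4%/12 = 0.0211667.
After month 18 (no interest yet): B = £1,230.00 − 18·£30.00 = £690.00.
Then at r₁ with £30.00/mo: n₂ = −ln(1 − r₁·B/P)/ln(1+r₁) ≈ 31.85 → 32 more payments.

50 months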